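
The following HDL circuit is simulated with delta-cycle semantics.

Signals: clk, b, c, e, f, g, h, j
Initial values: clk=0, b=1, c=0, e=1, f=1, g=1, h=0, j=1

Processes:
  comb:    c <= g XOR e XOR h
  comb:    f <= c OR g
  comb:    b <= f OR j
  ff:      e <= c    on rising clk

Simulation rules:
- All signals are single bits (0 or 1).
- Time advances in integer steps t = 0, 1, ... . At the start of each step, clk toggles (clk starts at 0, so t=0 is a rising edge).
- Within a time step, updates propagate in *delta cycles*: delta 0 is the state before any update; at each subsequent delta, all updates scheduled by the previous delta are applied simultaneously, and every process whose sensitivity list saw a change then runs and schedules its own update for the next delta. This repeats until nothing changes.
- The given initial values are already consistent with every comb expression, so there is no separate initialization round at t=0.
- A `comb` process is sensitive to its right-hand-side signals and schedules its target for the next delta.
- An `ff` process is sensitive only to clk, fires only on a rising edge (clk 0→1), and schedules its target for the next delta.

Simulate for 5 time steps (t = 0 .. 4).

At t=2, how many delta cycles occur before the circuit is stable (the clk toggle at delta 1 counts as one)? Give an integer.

t=0 Δ0: b=1 c=0 clk=0 f=1 g=1 e=1 h=0 j=1
  Δ1: clk:0→1
  Δ2: e:1→0
  Δ3: c:0→1
  (3Δ to stable)
t=1 Δ0: b=1 c=1 clk=1 f=1 g=1 e=0 h=0 j=1
  Δ1: clk:1→0
  (1Δ to stable)
t=2 Δ0: b=1 c=1 clk=0 f=1 g=1 e=0 h=0 j=1
  Δ1: clk:0→1
  Δ2: e:0→1
  Δ3: c:1→0
  (3Δ to stable)
t=3 Δ0: b=1 c=0 clk=1 f=1 g=1 e=1 h=0 j=1
  Δ1: clk:1→0
  (1Δ to stable)
t=4 Δ0: b=1 c=0 clk=0 f=1 g=1 e=1 h=0 j=1
  Δ1: clk:0→1
  Δ2: e:1→0
  Δ3: c:0→1
  (3Δ to stable)

3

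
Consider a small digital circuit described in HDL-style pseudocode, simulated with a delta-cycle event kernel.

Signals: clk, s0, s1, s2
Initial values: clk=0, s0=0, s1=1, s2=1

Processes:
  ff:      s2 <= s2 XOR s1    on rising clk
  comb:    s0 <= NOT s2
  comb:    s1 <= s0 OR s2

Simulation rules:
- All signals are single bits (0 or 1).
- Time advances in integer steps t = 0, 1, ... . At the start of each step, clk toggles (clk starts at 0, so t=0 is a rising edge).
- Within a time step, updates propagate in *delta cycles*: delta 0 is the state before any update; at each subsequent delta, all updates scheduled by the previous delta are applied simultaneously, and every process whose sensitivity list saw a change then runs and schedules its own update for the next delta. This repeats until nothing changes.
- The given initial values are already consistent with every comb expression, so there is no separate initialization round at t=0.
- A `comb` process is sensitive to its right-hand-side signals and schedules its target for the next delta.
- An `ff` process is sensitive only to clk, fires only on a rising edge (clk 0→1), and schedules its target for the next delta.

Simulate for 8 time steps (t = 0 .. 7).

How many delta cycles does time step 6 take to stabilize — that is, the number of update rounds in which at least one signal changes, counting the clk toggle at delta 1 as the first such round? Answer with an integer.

t=0 Δ0: s1=1 s0=0 s2=1 clk=0
  Δ1: clk:0→1
  Δ2: s2:1→0
  Δ3: s1:1→0, s0:0→1
  Δ4: s1:0→1
  (4Δ to stable)
t=1 Δ0: s1=1 s0=1 s2=0 clk=1
  Δ1: clk:1→0
  (1Δ to stable)
t=2 Δ0: s1=1 s0=1 s2=0 clk=0
  Δ1: clk:0→1
  Δ2: s2:0→1
  Δ3: s0:1→0
  (3Δ to stable)
t=3 Δ0: s1=1 s0=0 s2=1 clk=1
  Δ1: clk:1→0
  (1Δ to stable)
t=4 Δ0: s1=1 s0=0 s2=1 clk=0
  Δ1: clk:0→1
  Δ2: s2:1→0
  Δ3: s1:1→0, s0:0→1
  Δ4: s1:0→1
  (4Δ to stable)
t=5 Δ0: s1=1 s0=1 s2=0 clk=1
  Δ1: clk:1→0
  (1Δ to stable)
t=6 Δ0: s1=1 s0=1 s2=0 clk=0
  Δ1: clk:0→1
  Δ2: s2:0→1
  Δ3: s0:1→0
  (3Δ to stable)
t=7 Δ0: s1=1 s0=0 s2=1 clk=1
  Δ1: clk:1→0
  (1Δ to stable)

3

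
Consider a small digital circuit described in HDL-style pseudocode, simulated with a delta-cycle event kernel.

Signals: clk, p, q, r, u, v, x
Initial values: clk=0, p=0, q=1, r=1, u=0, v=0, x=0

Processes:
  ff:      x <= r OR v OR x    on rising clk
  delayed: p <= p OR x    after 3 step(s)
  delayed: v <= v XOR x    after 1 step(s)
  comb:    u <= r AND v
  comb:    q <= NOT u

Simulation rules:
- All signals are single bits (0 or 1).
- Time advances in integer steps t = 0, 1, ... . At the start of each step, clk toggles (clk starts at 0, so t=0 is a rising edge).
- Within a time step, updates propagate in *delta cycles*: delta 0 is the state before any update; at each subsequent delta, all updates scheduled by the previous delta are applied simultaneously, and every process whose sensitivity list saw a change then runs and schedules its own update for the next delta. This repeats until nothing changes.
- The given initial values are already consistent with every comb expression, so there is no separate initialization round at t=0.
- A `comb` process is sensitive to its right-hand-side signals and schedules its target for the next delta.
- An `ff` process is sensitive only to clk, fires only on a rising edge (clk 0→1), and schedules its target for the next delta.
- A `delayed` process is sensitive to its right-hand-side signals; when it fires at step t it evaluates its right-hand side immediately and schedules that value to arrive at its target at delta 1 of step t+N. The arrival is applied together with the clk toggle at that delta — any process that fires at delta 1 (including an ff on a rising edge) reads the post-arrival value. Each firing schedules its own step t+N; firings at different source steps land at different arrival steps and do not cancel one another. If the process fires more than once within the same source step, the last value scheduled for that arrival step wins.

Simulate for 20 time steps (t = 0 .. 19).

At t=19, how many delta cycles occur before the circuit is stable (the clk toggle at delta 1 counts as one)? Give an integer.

3

t0.Δ0 q=1 r=1 p=0 x=0 v=0 clk=0 u=0
t0.Δ1 q=1 r=1 p=0 x=0 v=0 clk=1 u=0
t0.Δ2 q=1 r=1 p=0 x=1 v=0 clk=1 u=0
t1.Δ0 q=1 r=1 p=0 x=1 v=0 clk=1 u=0
t1.Δ1 q=1 r=1 p=0 x=1 v=1 clk=0 u=0
t1.Δ2 q=1 r=1 p=0 x=1 v=1 clk=0 u=1
t1.Δ3 q=0 r=1 p=0 x=1 v=1 clk=0 u=1
t2.Δ0 q=0 r=1 p=0 x=1 v=1 clk=0 u=1
t2.Δ1 q=0 r=1 p=0 x=1 v=0 clk=1 u=1
t2.Δ2 q=0 r=1 p=0 x=1 v=0 clk=1 u=0
t2.Δ3 q=1 r=1 p=0 x=1 v=0 clk=1 u=0
t3.Δ0 q=1 r=1 p=0 x=1 v=0 clk=1 u=0
t3.Δ1 q=1 r=1 p=1 x=1 v=1 clk=0 u=0
t3.Δ2 q=1 r=1 p=1 x=1 v=1 clk=0 u=1
t3.Δ3 q=0 r=1 p=1 x=1 v=1 clk=0 u=1
t4.Δ0 q=0 r=1 p=1 x=1 v=1 clk=0 u=1
t4.Δ1 q=0 r=1 p=1 x=1 v=0 clk=1 u=1
t4.Δ2 q=0 r=1 p=1 x=1 v=0 clk=1 u=0
t4.Δ3 q=1 r=1 p=1 x=1 v=0 clk=1 u=0
t5.Δ0 q=1 r=1 p=1 x=1 v=0 clk=1 u=0
t5.Δ1 q=1 r=1 p=1 x=1 v=1 clk=0 u=0
t5.Δ2 q=1 r=1 p=1 x=1 v=1 clk=0 u=1
t5.Δ3 q=0 r=1 p=1 x=1 v=1 clk=0 u=1
t6.Δ0 q=0 r=1 p=1 x=1 v=1 clk=0 u=1
t6.Δ1 q=0 r=1 p=1 x=1 v=0 clk=1 u=1
t6.Δ2 q=0 r=1 p=1 x=1 v=0 clk=1 u=0
t6.Δ3 q=1 r=1 p=1 x=1 v=0 clk=1 u=0
t7.Δ0 q=1 r=1 p=1 x=1 v=0 clk=1 u=0
t7.Δ1 q=1 r=1 p=1 x=1 v=1 clk=0 u=0
t7.Δ2 q=1 r=1 p=1 x=1 v=1 clk=0 u=1
t7.Δ3 q=0 r=1 p=1 x=1 v=1 clk=0 u=1
t8.Δ0 q=0 r=1 p=1 x=1 v=1 clk=0 u=1
t8.Δ1 q=0 r=1 p=1 x=1 v=0 clk=1 u=1
t8.Δ2 q=0 r=1 p=1 x=1 v=0 clk=1 u=0
t8.Δ3 q=1 r=1 p=1 x=1 v=0 clk=1 u=0
t9.Δ0 q=1 r=1 p=1 x=1 v=0 clk=1 u=0
t9.Δ1 q=1 r=1 p=1 x=1 v=1 clk=0 u=0
t9.Δ2 q=1 r=1 p=1 x=1 v=1 clk=0 u=1
t9.Δ3 q=0 r=1 p=1 x=1 v=1 clk=0 u=1
t10.Δ0 q=0 r=1 p=1 x=1 v=1 clk=0 u=1
t10.Δ1 q=0 r=1 p=1 x=1 v=0 clk=1 u=1
t10.Δ2 q=0 r=1 p=1 x=1 v=0 clk=1 u=0
t10.Δ3 q=1 r=1 p=1 x=1 v=0 clk=1 u=0
t11.Δ0 q=1 r=1 p=1 x=1 v=0 clk=1 u=0
t11.Δ1 q=1 r=1 p=1 x=1 v=1 clk=0 u=0
t11.Δ2 q=1 r=1 p=1 x=1 v=1 clk=0 u=1
t11.Δ3 q=0 r=1 p=1 x=1 v=1 clk=0 u=1
t12.Δ0 q=0 r=1 p=1 x=1 v=1 clk=0 u=1
t12.Δ1 q=0 r=1 p=1 x=1 v=0 clk=1 u=1
t12.Δ2 q=0 r=1 p=1 x=1 v=0 clk=1 u=0
t12.Δ3 q=1 r=1 p=1 x=1 v=0 clk=1 u=0
t13.Δ0 q=1 r=1 p=1 x=1 v=0 clk=1 u=0
t13.Δ1 q=1 r=1 p=1 x=1 v=1 clk=0 u=0
t13.Δ2 q=1 r=1 p=1 x=1 v=1 clk=0 u=1
t13.Δ3 q=0 r=1 p=1 x=1 v=1 clk=0 u=1
t14.Δ0 q=0 r=1 p=1 x=1 v=1 clk=0 u=1
t14.Δ1 q=0 r=1 p=1 x=1 v=0 clk=1 u=1
t14.Δ2 q=0 r=1 p=1 x=1 v=0 clk=1 u=0
t14.Δ3 q=1 r=1 p=1 x=1 v=0 clk=1 u=0
t15.Δ0 q=1 r=1 p=1 x=1 v=0 clk=1 u=0
t15.Δ1 q=1 r=1 p=1 x=1 v=1 clk=0 u=0
t15.Δ2 q=1 r=1 p=1 x=1 v=1 clk=0 u=1
t15.Δ3 q=0 r=1 p=1 x=1 v=1 clk=0 u=1
t16.Δ0 q=0 r=1 p=1 x=1 v=1 clk=0 u=1
t16.Δ1 q=0 r=1 p=1 x=1 v=0 clk=1 u=1
t16.Δ2 q=0 r=1 p=1 x=1 v=0 clk=1 u=0
t16.Δ3 q=1 r=1 p=1 x=1 v=0 clk=1 u=0
t17.Δ0 q=1 r=1 p=1 x=1 v=0 clk=1 u=0
t17.Δ1 q=1 r=1 p=1 x=1 v=1 clk=0 u=0
t17.Δ2 q=1 r=1 p=1 x=1 v=1 clk=0 u=1
t17.Δ3 q=0 r=1 p=1 x=1 v=1 clk=0 u=1
t18.Δ0 q=0 r=1 p=1 x=1 v=1 clk=0 u=1
t18.Δ1 q=0 r=1 p=1 x=1 v=0 clk=1 u=1
t18.Δ2 q=0 r=1 p=1 x=1 v=0 clk=1 u=0
t18.Δ3 q=1 r=1 p=1 x=1 v=0 clk=1 u=0
t19.Δ0 q=1 r=1 p=1 x=1 v=0 clk=1 u=0
t19.Δ1 q=1 r=1 p=1 x=1 v=1 clk=0 u=0
t19.Δ2 q=1 r=1 p=1 x=1 v=1 clk=0 u=1
t19.Δ3 q=0 r=1 p=1 x=1 v=1 clk=0 u=1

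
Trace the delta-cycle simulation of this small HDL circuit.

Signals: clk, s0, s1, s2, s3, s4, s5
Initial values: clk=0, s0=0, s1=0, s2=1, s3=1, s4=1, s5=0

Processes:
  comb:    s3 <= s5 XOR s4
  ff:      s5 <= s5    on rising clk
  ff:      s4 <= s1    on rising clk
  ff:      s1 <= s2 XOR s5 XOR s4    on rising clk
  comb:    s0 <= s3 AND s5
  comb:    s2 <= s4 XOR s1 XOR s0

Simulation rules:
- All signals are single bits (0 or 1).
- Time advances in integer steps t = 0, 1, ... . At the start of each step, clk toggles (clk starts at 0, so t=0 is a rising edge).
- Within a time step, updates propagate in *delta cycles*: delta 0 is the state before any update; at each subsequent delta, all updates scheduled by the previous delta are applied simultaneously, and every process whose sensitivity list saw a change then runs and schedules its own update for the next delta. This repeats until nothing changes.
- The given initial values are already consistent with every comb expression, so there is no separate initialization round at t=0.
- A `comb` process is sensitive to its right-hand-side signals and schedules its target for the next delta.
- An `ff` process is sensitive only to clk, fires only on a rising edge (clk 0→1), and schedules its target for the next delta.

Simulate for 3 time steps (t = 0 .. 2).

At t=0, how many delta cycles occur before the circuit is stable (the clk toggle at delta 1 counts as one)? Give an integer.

t=0 Δ0: s0=0 s2=1 clk=0 s5=0 s1=0 s4=1 s3=1
  Δ1: clk:0→1
  Δ2: s4:1→0
  Δ3: s2:1→0, s3:1→0
  (3Δ to stable)
t=1 Δ0: s0=0 s2=0 clk=1 s5=0 s1=0 s4=0 s3=0
  Δ1: clk:1→0
  (1Δ to stable)
t=2 Δ0: s0=0 s2=0 clk=0 s5=0 s1=0 s4=0 s3=0
  Δ1: clk:0→1
  (1Δ to stable)

3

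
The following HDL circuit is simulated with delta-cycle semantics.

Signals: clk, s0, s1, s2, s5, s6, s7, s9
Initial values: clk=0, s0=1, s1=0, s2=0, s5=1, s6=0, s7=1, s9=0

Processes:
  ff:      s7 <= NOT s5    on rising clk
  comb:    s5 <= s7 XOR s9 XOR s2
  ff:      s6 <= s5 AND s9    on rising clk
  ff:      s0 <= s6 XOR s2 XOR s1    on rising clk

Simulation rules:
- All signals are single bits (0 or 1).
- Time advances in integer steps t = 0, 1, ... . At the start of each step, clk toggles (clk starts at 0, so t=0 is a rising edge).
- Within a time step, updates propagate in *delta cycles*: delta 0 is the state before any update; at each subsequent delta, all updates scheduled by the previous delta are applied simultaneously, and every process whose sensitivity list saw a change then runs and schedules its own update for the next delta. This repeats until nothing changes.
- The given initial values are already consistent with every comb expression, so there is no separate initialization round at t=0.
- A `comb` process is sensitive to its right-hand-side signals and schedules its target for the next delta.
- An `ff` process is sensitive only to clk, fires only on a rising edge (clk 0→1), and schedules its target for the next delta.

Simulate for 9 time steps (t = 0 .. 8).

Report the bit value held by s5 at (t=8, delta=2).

[bits: s7,s2,clk,s9,s0,s1,s6,s5]
t=0: Δ0=10001001 Δ1=10101001 Δ2=00100001 Δ3=00100000 | 3Δ
t=1: Δ0=00100000 Δ1=00000000 | 1Δ
t=2: Δ0=00000000 Δ1=00100000 Δ2=10100000 Δ3=10100001 | 3Δ
t=3: Δ0=10100001 Δ1=10000001 | 1Δ
t=4: Δ0=10000001 Δ1=10100001 Δ2=00100001 Δ3=00100000 | 3Δ
t=5: Δ0=00100000 Δ1=00000000 | 1Δ
t=6: Δ0=00000000 Δ1=00100000 Δ2=10100000 Δ3=10100001 | 3Δ
t=7: Δ0=10100001 Δ1=10000001 | 1Δ
t=8: Δ0=10000001 Δ1=10100001 Δ2=00100001 Δ3=00100000 | 3Δ

1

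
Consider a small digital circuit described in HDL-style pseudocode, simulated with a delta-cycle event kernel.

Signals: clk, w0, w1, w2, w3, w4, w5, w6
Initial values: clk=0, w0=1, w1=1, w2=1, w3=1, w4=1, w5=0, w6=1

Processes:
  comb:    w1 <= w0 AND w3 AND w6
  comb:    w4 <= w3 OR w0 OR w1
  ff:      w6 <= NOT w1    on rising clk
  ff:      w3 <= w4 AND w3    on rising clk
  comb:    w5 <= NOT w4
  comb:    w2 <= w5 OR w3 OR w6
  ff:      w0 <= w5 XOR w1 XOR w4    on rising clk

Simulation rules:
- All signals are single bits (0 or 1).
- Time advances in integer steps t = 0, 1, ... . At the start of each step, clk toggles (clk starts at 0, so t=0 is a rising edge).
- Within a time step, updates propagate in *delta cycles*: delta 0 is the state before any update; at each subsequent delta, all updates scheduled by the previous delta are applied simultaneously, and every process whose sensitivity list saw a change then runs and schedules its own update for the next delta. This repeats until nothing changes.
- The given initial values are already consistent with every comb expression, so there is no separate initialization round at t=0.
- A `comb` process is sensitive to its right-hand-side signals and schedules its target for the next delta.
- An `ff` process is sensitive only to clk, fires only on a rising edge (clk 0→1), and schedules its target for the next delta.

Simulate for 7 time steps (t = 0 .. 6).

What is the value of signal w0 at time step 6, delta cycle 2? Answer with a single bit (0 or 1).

1

[bits: w2,w3,clk,w4,w1,w0,w5,w6]
t=0: Δ0=11011101 Δ1=11111101 Δ2=11111000 Δ3=11110000 | 3Δ
t=1: Δ0=11110000 Δ1=11010000 | 1Δ
t=2: Δ0=11010000 Δ1=11110000 Δ2=11110101 Δ3=11111101 | 3Δ
t=3: Δ0=11111101 Δ1=11011101 | 1Δ
t=4: Δ0=11011101 Δ1=11111101 Δ2=11111000 Δ3=11110000 | 3Δ
t=5: Δ0=11110000 Δ1=11010000 | 1Δ
t=6: Δ0=11010000 Δ1=11110000 Δ2=11110101 Δ3=11111101 | 3Δ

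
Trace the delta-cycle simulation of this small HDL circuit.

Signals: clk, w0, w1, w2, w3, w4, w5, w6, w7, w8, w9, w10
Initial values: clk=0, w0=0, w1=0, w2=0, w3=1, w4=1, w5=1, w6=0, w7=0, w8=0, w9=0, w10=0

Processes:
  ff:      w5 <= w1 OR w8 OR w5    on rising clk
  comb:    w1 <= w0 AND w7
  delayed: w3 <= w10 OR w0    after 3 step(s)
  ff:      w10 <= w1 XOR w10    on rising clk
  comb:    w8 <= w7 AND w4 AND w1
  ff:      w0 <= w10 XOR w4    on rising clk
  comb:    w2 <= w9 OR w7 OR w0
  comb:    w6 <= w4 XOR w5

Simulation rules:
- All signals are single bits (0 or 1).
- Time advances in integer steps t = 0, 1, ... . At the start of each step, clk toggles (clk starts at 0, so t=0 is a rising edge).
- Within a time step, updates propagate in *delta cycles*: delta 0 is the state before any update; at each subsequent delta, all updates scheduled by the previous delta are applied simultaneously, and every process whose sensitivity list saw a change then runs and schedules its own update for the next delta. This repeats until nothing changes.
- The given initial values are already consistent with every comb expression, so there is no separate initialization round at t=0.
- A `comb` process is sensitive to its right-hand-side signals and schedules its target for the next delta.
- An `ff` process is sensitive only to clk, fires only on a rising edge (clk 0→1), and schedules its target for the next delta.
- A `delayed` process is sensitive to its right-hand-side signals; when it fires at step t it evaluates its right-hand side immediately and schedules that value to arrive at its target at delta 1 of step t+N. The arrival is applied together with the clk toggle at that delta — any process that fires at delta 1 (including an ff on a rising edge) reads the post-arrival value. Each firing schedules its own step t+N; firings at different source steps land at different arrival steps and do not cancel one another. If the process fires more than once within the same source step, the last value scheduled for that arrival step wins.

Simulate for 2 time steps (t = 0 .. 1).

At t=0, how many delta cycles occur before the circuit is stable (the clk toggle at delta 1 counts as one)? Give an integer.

t=0 Δ0: w7=0 w3=1 clk=0 w4=1 w10=0 w9=0 w5=1 w1=0 w0=0 w8=0 w6=0 w2=0
  Δ1: clk:0→1
  Δ2: w0:0→1
  Δ3: w2:0→1
  (3Δ to stable)
t=1 Δ0: w7=0 w3=1 clk=1 w4=1 w10=0 w9=0 w5=1 w1=0 w0=1 w8=0 w6=0 w2=1
  Δ1: clk:1→0
  (1Δ to stable)

3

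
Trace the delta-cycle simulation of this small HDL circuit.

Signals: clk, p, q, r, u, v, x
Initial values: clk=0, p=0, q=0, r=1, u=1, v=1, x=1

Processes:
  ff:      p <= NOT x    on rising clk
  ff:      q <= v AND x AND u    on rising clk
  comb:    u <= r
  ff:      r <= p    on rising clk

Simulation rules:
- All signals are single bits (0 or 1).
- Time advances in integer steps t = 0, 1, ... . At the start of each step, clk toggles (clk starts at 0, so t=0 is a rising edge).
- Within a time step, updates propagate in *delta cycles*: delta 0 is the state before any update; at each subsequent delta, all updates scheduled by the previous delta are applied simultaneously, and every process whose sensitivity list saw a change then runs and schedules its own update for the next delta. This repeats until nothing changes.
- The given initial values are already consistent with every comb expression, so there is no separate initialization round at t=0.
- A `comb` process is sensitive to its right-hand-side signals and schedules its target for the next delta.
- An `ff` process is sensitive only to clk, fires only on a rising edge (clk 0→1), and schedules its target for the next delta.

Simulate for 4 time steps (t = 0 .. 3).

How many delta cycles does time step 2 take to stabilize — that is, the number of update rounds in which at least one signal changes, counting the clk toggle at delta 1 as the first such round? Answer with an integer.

t=0 Δ0: p=0 u=1 clk=0 v=1 r=1 x=1 q=0
  Δ1: clk:0→1
  Δ2: r:1→0, q:0→1
  Δ3: u:1→0
  (3Δ to stable)
t=1 Δ0: p=0 u=0 clk=1 v=1 r=0 x=1 q=1
  Δ1: clk:1→0
  (1Δ to stable)
t=2 Δ0: p=0 u=0 clk=0 v=1 r=0 x=1 q=1
  Δ1: clk:0→1
  Δ2: q:1→0
  (2Δ to stable)
t=3 Δ0: p=0 u=0 clk=1 v=1 r=0 x=1 q=0
  Δ1: clk:1→0
  (1Δ to stable)

2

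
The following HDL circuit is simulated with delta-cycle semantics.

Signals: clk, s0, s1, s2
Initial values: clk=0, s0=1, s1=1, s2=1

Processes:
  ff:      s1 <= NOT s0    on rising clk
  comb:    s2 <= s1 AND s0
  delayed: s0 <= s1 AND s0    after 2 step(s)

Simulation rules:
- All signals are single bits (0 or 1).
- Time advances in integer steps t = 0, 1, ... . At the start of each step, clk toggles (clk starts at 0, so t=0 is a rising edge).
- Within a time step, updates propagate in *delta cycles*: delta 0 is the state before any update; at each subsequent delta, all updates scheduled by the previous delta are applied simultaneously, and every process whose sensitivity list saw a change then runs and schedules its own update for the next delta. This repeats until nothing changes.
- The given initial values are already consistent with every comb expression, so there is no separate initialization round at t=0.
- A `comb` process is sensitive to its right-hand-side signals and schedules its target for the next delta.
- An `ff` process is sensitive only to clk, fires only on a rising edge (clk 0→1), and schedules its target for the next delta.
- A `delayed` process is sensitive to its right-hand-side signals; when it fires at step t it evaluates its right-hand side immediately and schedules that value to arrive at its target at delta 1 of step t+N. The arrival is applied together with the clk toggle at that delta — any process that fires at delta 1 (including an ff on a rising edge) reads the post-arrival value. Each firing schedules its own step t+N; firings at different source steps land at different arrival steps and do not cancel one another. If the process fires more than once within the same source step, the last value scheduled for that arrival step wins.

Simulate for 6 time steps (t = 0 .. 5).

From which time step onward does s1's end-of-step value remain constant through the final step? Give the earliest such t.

t0.Δ0 s2=1 clk=0 s0=1 s1=1
t0.Δ1 s2=1 clk=1 s0=1 s1=1
t0.Δ2 s2=1 clk=1 s0=1 s1=0
t0.Δ3 s2=0 clk=1 s0=1 s1=0
t1.Δ0 s2=0 clk=1 s0=1 s1=0
t1.Δ1 s2=0 clk=0 s0=1 s1=0
t2.Δ0 s2=0 clk=0 s0=1 s1=0
t2.Δ1 s2=0 clk=1 s0=0 s1=0
t2.Δ2 s2=0 clk=1 s0=0 s1=1
t3.Δ0 s2=0 clk=1 s0=0 s1=1
t3.Δ1 s2=0 clk=0 s0=0 s1=1
t4.Δ0 s2=0 clk=0 s0=0 s1=1
t4.Δ1 s2=0 clk=1 s0=0 s1=1
t5.Δ0 s2=0 clk=1 s0=0 s1=1
t5.Δ1 s2=0 clk=0 s0=0 s1=1

2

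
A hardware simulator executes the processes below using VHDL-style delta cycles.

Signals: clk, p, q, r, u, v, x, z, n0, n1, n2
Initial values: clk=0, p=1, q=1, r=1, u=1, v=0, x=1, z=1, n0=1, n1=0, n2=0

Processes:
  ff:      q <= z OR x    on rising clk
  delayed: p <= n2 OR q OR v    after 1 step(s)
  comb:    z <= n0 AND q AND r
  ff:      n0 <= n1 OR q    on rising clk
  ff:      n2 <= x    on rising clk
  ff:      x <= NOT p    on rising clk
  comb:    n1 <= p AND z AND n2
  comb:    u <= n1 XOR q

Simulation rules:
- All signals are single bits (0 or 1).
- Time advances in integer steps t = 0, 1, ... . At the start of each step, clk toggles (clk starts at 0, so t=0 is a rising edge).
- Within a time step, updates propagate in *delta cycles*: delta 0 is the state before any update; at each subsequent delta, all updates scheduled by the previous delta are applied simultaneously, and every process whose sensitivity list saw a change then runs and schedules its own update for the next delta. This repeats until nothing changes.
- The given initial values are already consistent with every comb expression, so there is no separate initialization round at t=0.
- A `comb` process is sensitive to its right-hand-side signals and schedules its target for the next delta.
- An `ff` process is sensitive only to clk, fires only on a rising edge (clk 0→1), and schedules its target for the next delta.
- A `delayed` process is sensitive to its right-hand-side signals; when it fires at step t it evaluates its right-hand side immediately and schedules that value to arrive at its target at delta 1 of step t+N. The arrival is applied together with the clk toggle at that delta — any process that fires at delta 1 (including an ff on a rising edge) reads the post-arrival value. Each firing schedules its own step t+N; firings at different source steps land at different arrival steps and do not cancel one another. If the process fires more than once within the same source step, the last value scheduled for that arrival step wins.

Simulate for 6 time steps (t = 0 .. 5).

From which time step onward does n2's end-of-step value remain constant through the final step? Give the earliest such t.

t0.Δ0 n0=1 n1=0 r=1 v=0 n2=0 x=1 clk=0 q=1 u=1 z=1 p=1
t0.Δ1 n0=1 n1=0 r=1 v=0 n2=0 x=1 clk=1 q=1 u=1 z=1 p=1
t0.Δ2 n0=1 n1=0 r=1 v=0 n2=1 x=0 clk=1 q=1 u=1 z=1 p=1
t0.Δ3 n0=1 n1=1 r=1 v=0 n2=1 x=0 clk=1 q=1 u=1 z=1 p=1
t0.Δ4 n0=1 n1=1 r=1 v=0 n2=1 x=0 clk=1 q=1 u=0 z=1 p=1
t1.Δ0 n0=1 n1=1 r=1 v=0 n2=1 x=0 clk=1 q=1 u=0 z=1 p=1
t1.Δ1 n0=1 n1=1 r=1 v=0 n2=1 x=0 clk=0 q=1 u=0 z=1 p=1
t2.Δ0 n0=1 n1=1 r=1 v=0 n2=1 x=0 clk=0 q=1 u=0 z=1 p=1
t2.Δ1 n0=1 n1=1 r=1 v=0 n2=1 x=0 clk=1 q=1 u=0 z=1 p=1
t2.Δ2 n0=1 n1=1 r=1 v=0 n2=0 x=0 clk=1 q=1 u=0 z=1 p=1
t2.Δ3 n0=1 n1=0 r=1 v=0 n2=0 x=0 clk=1 q=1 u=0 z=1 p=1
t2.Δ4 n0=1 n1=0 r=1 v=0 n2=0 x=0 clk=1 q=1 u=1 z=1 p=1
t3.Δ0 n0=1 n1=0 r=1 v=0 n2=0 x=0 clk=1 q=1 u=1 z=1 p=1
t3.Δ1 n0=1 n1=0 r=1 v=0 n2=0 x=0 clk=0 q=1 u=1 z=1 p=1
t4.Δ0 n0=1 n1=0 r=1 v=0 n2=0 x=0 clk=0 q=1 u=1 z=1 p=1
t4.Δ1 n0=1 n1=0 r=1 v=0 n2=0 x=0 clk=1 q=1 u=1 z=1 p=1
t5.Δ0 n0=1 n1=0 r=1 v=0 n2=0 x=0 clk=1 q=1 u=1 z=1 p=1
t5.Δ1 n0=1 n1=0 r=1 v=0 n2=0 x=0 clk=0 q=1 u=1 z=1 p=1

2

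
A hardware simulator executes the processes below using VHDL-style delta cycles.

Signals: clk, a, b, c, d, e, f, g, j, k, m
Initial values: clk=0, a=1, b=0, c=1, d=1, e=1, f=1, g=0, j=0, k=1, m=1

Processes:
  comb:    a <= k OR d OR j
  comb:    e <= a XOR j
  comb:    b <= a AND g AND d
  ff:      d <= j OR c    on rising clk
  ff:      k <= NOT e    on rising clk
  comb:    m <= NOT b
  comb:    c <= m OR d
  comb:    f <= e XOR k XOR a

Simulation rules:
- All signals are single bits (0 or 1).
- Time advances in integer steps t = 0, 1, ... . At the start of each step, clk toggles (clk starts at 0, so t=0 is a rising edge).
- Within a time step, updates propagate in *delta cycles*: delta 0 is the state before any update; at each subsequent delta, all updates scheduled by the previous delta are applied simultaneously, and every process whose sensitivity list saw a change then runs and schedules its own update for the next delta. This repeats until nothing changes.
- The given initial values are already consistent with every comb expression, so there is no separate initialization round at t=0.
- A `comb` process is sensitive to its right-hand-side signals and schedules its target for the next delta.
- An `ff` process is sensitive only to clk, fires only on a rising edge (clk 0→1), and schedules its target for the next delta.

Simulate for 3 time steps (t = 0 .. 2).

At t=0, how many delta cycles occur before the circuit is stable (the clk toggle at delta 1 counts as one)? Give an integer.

[bits: e,a,c,g,d,f,k,m,b,clk,j]
t=0: Δ0=11101111000 Δ1=11101111010 Δ2=11101101010 Δ3=11101001010 | 3Δ
t=1: Δ0=11101001010 Δ1=11101001000 | 1Δ
t=2: Δ0=11101001000 Δ1=11101001010 | 1Δ

3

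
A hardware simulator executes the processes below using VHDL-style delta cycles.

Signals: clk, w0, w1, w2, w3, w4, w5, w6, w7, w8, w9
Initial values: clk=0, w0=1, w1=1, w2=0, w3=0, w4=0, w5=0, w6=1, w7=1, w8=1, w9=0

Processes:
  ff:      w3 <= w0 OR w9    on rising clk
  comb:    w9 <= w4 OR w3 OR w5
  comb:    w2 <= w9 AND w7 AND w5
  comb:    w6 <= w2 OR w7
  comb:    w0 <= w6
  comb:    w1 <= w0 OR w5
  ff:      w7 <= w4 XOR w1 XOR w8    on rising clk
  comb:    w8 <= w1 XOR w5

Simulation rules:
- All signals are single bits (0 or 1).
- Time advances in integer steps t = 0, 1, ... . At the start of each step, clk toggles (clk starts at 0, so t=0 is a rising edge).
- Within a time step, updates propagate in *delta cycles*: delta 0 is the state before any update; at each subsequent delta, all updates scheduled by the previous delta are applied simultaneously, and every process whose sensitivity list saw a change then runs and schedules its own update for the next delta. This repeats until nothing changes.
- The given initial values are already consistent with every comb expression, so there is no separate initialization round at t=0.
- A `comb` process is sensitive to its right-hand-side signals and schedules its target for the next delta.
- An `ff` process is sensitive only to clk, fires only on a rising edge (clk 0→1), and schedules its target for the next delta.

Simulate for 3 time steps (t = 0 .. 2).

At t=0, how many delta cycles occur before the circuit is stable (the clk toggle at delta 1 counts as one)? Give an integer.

6

t0.Δ0 w2=0 w4=0 w3=0 clk=0 w8=1 w1=1 w0=1 w7=1 w6=1 w5=0 w9=0
t0.Δ1 w2=0 w4=0 w3=0 clk=1 w8=1 w1=1 w0=1 w7=1 w6=1 w5=0 w9=0
t0.Δ2 w2=0 w4=0 w3=1 clk=1 w8=1 w1=1 w0=1 w7=0 w6=1 w5=0 w9=0
t0.Δ3 w2=0 w4=0 w3=1 clk=1 w8=1 w1=1 w0=1 w7=0 w6=0 w5=0 w9=1
t0.Δ4 w2=0 w4=0 w3=1 clk=1 w8=1 w1=1 w0=0 w7=0 w6=0 w5=0 w9=1
t0.Δ5 w2=0 w4=0 w3=1 clk=1 w8=1 w1=0 w0=0 w7=0 w6=0 w5=0 w9=1
t0.Δ6 w2=0 w4=0 w3=1 clk=1 w8=0 w1=0 w0=0 w7=0 w6=0 w5=0 w9=1
t1.Δ0 w2=0 w4=0 w3=1 clk=1 w8=0 w1=0 w0=0 w7=0 w6=0 w5=0 w9=1
t1.Δ1 w2=0 w4=0 w3=1 clk=0 w8=0 w1=0 w0=0 w7=0 w6=0 w5=0 w9=1
t2.Δ0 w2=0 w4=0 w3=1 clk=0 w8=0 w1=0 w0=0 w7=0 w6=0 w5=0 w9=1
t2.Δ1 w2=0 w4=0 w3=1 clk=1 w8=0 w1=0 w0=0 w7=0 w6=0 w5=0 w9=1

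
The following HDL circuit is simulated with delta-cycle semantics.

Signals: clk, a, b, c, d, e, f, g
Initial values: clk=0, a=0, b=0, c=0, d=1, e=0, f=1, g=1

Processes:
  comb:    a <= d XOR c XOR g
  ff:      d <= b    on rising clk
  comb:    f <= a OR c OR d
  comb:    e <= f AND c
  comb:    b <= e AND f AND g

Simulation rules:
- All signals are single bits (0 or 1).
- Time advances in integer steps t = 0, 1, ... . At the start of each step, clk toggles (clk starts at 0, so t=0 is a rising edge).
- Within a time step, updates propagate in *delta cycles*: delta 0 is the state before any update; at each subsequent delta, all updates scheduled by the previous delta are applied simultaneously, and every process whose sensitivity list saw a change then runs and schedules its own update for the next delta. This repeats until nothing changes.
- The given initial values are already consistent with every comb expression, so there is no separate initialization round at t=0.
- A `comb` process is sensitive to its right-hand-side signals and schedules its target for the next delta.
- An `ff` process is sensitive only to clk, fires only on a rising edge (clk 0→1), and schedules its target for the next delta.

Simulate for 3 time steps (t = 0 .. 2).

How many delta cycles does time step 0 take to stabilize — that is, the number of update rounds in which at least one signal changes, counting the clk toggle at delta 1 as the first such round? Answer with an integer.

4

t=0 Δ0: b=0 a=0 c=0 clk=0 f=1 d=1 g=1 e=0
  Δ1: clk:0→1
  Δ2: d:1→0
  Δ3: a:0→1, f:1→0
  Δ4: f:0→1
  (4Δ to stable)
t=1 Δ0: b=0 a=1 c=0 clk=1 f=1 d=0 g=1 e=0
  Δ1: clk:1→0
  (1Δ to stable)
t=2 Δ0: b=0 a=1 c=0 clk=0 f=1 d=0 g=1 e=0
  Δ1: clk:0→1
  (1Δ to stable)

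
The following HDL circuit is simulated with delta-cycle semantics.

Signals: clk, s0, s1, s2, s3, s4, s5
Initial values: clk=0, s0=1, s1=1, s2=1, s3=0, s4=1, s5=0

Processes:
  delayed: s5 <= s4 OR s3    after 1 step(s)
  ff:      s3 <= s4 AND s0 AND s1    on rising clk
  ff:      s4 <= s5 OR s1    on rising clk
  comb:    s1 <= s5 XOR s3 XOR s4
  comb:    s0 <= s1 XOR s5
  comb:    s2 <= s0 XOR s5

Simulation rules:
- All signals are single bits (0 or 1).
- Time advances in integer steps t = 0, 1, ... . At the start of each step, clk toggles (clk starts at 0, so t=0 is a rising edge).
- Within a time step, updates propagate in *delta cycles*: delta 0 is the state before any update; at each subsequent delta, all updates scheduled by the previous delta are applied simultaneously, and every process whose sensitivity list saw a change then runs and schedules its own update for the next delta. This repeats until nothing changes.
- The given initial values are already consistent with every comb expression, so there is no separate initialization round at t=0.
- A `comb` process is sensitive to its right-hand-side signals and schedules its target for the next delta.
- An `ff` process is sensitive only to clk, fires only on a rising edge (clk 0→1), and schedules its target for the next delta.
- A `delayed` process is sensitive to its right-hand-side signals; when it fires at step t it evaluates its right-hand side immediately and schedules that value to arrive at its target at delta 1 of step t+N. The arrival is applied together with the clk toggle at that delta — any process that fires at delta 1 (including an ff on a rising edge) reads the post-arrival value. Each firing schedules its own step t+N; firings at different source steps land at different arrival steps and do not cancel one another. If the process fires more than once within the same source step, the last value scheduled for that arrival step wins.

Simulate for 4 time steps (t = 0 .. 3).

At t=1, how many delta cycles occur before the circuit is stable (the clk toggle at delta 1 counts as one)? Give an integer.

t0.Δ0 s3=0 s1=1 s4=1 s5=0 s0=1 clk=0 s2=1
t0.Δ1 s3=0 s1=1 s4=1 s5=0 s0=1 clk=1 s2=1
t0.Δ2 s3=1 s1=1 s4=1 s5=0 s0=1 clk=1 s2=1
t0.Δ3 s3=1 s1=0 s4=1 s5=0 s0=1 clk=1 s2=1
t0.Δ4 s3=1 s1=0 s4=1 s5=0 s0=0 clk=1 s2=1
t0.Δ5 s3=1 s1=0 s4=1 s5=0 s0=0 clk=1 s2=0
t1.Δ0 s3=1 s1=0 s4=1 s5=0 s0=0 clk=1 s2=0
t1.Δ1 s3=1 s1=0 s4=1 s5=1 s0=0 clk=0 s2=0
t1.Δ2 s3=1 s1=1 s4=1 s5=1 s0=1 clk=0 s2=1
t1.Δ3 s3=1 s1=1 s4=1 s5=1 s0=0 clk=0 s2=0
t1.Δ4 s3=1 s1=1 s4=1 s5=1 s0=0 clk=0 s2=1
t2.Δ0 s3=1 s1=1 s4=1 s5=1 s0=0 clk=0 s2=1
t2.Δ1 s3=1 s1=1 s4=1 s5=1 s0=0 clk=1 s2=1
t2.Δ2 s3=0 s1=1 s4=1 s5=1 s0=0 clk=1 s2=1
t2.Δ3 s3=0 s1=0 s4=1 s5=1 s0=0 clk=1 s2=1
t2.Δ4 s3=0 s1=0 s4=1 s5=1 s0=1 clk=1 s2=1
t2.Δ5 s3=0 s1=0 s4=1 s5=1 s0=1 clk=1 s2=0
t3.Δ0 s3=0 s1=0 s4=1 s5=1 s0=1 clk=1 s2=0
t3.Δ1 s3=0 s1=0 s4=1 s5=1 s0=1 clk=0 s2=0

4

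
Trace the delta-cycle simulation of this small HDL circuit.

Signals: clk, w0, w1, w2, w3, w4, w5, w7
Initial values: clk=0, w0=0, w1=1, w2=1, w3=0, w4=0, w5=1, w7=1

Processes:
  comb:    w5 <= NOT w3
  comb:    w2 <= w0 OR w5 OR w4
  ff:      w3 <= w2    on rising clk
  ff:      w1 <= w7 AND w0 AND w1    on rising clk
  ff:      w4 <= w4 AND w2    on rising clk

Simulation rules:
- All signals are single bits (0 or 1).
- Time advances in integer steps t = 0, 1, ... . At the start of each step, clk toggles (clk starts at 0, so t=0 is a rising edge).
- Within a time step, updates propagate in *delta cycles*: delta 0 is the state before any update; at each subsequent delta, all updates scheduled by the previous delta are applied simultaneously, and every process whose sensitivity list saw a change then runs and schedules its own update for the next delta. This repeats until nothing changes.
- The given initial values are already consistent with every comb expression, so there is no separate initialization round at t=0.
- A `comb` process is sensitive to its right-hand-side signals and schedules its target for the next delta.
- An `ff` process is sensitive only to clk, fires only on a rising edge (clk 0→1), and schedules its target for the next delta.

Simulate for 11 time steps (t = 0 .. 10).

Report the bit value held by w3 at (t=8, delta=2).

[bits: w1,w2,w3,w7,clk,w5,w4,w0]
t=0: Δ0=11010100 Δ1=11011100 Δ2=01111100 Δ3=01111000 Δ4=00111000 | 4Δ
t=1: Δ0=00111000 Δ1=00110000 | 1Δ
t=2: Δ0=00110000 Δ1=00111000 Δ2=00011000 Δ3=00011100 Δ4=01011100 | 4Δ
t=3: Δ0=01011100 Δ1=01010100 | 1Δ
t=4: Δ0=01010100 Δ1=01011100 Δ2=01111100 Δ3=01111000 Δ4=00111000 | 4Δ
t=5: Δ0=00111000 Δ1=00110000 | 1Δ
t=6: Δ0=00110000 Δ1=00111000 Δ2=00011000 Δ3=00011100 Δ4=01011100 | 4Δ
t=7: Δ0=01011100 Δ1=01010100 | 1Δ
t=8: Δ0=01010100 Δ1=01011100 Δ2=01111100 Δ3=01111000 Δ4=00111000 | 4Δ
t=9: Δ0=00111000 Δ1=00110000 | 1Δ
t=10: Δ0=00110000 Δ1=00111000 Δ2=00011000 Δ3=00011100 Δ4=01011100 | 4Δ

1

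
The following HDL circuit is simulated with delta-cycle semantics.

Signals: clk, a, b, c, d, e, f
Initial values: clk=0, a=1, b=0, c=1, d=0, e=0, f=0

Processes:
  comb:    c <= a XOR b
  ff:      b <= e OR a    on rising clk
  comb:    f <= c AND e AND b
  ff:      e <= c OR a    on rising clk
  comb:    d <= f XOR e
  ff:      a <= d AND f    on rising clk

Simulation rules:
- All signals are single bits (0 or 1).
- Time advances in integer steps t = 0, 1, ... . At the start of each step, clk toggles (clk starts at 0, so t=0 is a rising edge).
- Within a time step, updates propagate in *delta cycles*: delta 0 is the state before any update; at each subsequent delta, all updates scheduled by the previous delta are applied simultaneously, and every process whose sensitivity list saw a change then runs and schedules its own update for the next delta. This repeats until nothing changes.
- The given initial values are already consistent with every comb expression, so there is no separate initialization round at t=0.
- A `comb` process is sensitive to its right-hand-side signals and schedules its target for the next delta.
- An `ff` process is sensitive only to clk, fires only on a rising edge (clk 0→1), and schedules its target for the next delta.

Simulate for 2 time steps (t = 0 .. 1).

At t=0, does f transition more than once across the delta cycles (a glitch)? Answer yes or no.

t=0 Δ0: d=0 b=0 e=0 a=1 clk=0 f=0 c=1
  Δ1: clk:0→1
  Δ2: b:0→1, e:0→1, a:1→0
  Δ3: d:0→1, f:0→1
  Δ4: d:1→0
  (4Δ to stable)
t=1 Δ0: d=0 b=1 e=1 a=0 clk=1 f=1 c=1
  Δ1: clk:1→0
  (1Δ to stable)

no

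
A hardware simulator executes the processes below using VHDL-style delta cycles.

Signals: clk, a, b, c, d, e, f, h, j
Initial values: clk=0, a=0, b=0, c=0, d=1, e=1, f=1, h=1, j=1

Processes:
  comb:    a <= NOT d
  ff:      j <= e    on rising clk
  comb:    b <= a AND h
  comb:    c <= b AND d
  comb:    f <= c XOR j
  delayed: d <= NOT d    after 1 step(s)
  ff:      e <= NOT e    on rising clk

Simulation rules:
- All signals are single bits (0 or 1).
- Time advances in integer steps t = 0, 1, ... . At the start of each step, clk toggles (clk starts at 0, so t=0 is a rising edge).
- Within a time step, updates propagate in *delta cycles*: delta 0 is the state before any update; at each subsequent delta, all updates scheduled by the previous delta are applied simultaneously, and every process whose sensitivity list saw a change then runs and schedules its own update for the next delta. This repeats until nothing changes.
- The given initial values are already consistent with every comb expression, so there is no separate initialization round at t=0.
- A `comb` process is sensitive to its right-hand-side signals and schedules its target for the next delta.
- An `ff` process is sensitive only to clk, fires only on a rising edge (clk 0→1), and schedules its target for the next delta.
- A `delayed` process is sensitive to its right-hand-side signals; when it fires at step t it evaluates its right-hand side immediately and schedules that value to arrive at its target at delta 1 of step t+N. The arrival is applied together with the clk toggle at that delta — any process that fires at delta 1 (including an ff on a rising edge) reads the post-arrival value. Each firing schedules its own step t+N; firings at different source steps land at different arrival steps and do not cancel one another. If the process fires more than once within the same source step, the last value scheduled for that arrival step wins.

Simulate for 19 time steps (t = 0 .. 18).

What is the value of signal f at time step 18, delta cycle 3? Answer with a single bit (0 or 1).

0

t=0 Δ0: d=1 c=0 clk=0 f=1 j=1 h=1 b=0 a=0 e=1
  Δ1: clk:0→1
  Δ2: e:1→0
  (2Δ to stable)
t=1 Δ0: d=1 c=0 clk=1 f=1 j=1 h=1 b=0 a=0 e=0
  Δ1: clk:1→0
  (1Δ to stable)
t=2 Δ0: d=1 c=0 clk=0 f=1 j=1 h=1 b=0 a=0 e=0
  Δ1: clk:0→1
  Δ2: j:1→0, e:0→1
  Δ3: f:1→0
  (3Δ to stable)
t=3 Δ0: d=1 c=0 clk=1 f=0 j=0 h=1 b=0 a=0 e=1
  Δ1: clk:1→0
  (1Δ to stable)
t=4 Δ0: d=1 c=0 clk=0 f=0 j=0 h=1 b=0 a=0 e=1
  Δ1: clk:0→1
  Δ2: j:0→1, e:1→0
  Δ3: f:0→1
  (3Δ to stable)
t=5 Δ0: d=1 c=0 clk=1 f=1 j=1 h=1 b=0 a=0 e=0
  Δ1: clk:1→0
  (1Δ to stable)
t=6 Δ0: d=1 c=0 clk=0 f=1 j=1 h=1 b=0 a=0 e=0
  Δ1: clk:0→1
  Δ2: j:1→0, e:0→1
  Δ3: f:1→0
  (3Δ to stable)
t=7 Δ0: d=1 c=0 clk=1 f=0 j=0 h=1 b=0 a=0 e=1
  Δ1: clk:1→0
  (1Δ to stable)
t=8 Δ0: d=1 c=0 clk=0 f=0 j=0 h=1 b=0 a=0 e=1
  Δ1: clk:0→1
  Δ2: j:0→1, e:1→0
  Δ3: f:0→1
  (3Δ to stable)
t=9 Δ0: d=1 c=0 clk=1 f=1 j=1 h=1 b=0 a=0 e=0
  Δ1: clk:1→0
  (1Δ to stable)
t=10 Δ0: d=1 c=0 clk=0 f=1 j=1 h=1 b=0 a=0 e=0
  Δ1: clk:0→1
  Δ2: j:1→0, e:0→1
  Δ3: f:1→0
  (3Δ to stable)
t=11 Δ0: d=1 c=0 clk=1 f=0 j=0 h=1 b=0 a=0 e=1
  Δ1: clk:1→0
  (1Δ to stable)
t=12 Δ0: d=1 c=0 clk=0 f=0 j=0 h=1 b=0 a=0 e=1
  Δ1: clk:0→1
  Δ2: j:0→1, e:1→0
  Δ3: f:0→1
  (3Δ to stable)
t=13 Δ0: d=1 c=0 clk=1 f=1 j=1 h=1 b=0 a=0 e=0
  Δ1: clk:1→0
  (1Δ to stable)
t=14 Δ0: d=1 c=0 clk=0 f=1 j=1 h=1 b=0 a=0 e=0
  Δ1: clk:0→1
  Δ2: j:1→0, e:0→1
  Δ3: f:1→0
  (3Δ to stable)
t=15 Δ0: d=1 c=0 clk=1 f=0 j=0 h=1 b=0 a=0 e=1
  Δ1: clk:1→0
  (1Δ to stable)
t=16 Δ0: d=1 c=0 clk=0 f=0 j=0 h=1 b=0 a=0 e=1
  Δ1: clk:0→1
  Δ2: j:0→1, e:1→0
  Δ3: f:0→1
  (3Δ to stable)
t=17 Δ0: d=1 c=0 clk=1 f=1 j=1 h=1 b=0 a=0 e=0
  Δ1: clk:1→0
  (1Δ to stable)
t=18 Δ0: d=1 c=0 clk=0 f=1 j=1 h=1 b=0 a=0 e=0
  Δ1: clk:0→1
  Δ2: j:1→0, e:0→1
  Δ3: f:1→0
  (3Δ to stable)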